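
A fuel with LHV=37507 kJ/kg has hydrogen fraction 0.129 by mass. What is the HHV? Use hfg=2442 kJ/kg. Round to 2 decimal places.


HHV = LHV + hfg * 9 * H
Water addition = 2442 * 9 * 0.129 = 2835.162 kJ/kg
HHV = 37507 + 2835.162 = 40342.16 kJ/kg


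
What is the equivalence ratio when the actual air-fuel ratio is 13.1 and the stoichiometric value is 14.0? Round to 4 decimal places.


phi = AFR_stoich / AFR_actual
phi = 14.0 / 13.1 = 1.0687


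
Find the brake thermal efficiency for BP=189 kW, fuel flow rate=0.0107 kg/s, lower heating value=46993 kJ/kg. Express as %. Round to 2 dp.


eta_BTE = (BP / (mf * LHV)) * 100
Denominator = 0.0107 * 46993 = 502.8251 kW
eta_BTE = (189 / 502.8251) * 100 = 37.59%


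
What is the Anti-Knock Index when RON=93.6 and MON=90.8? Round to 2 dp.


AKI = (RON + MON) / 2
AKI = (93.6 + 90.8) / 2
AKI = 184.4 / 2 = 92.20


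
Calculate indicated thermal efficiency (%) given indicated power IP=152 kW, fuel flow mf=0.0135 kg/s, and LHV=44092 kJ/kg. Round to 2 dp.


eta_ith = (IP / (mf * LHV)) * 100
Denominator = 0.0135 * 44092 = 595.2420 kW
eta_ith = (152 / 595.2420) * 100 = 25.54%


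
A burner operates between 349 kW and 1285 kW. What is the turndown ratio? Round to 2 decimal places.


TDR = Q_max / Q_min
TDR = 1285 / 349 = 3.68


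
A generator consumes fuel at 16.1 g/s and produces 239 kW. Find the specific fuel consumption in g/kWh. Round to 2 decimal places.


SFC = (mf / BP) * 3600
Rate = 16.1 / 239 = 0.067364 g/(s*kW)
SFC = 0.067364 * 3600 = 242.51 g/kWh


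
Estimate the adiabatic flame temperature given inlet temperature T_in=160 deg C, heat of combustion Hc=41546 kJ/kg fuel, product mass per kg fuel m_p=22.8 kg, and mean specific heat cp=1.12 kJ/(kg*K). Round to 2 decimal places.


T_ad = T_in + Hc / (m_p * cp)
Denominator = 22.8 * 1.12 = 25.5360
Temperature rise = 41546 / 25.5360 = 1626.96 K
T_ad = 160 + 1626.96 = 1786.96 deg C


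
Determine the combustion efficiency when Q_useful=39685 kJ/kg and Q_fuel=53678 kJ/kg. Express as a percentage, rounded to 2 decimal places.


Efficiency = (Q_useful / Q_fuel) * 100
Efficiency = (39685 / 53678) * 100
Efficiency = 0.7393 * 100 = 73.93%


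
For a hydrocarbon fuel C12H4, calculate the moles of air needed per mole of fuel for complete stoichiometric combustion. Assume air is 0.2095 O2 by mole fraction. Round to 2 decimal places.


Balanced combustion: C12H4 + 13 O2 -> 12 CO2 + 2 H2O
O2 needed = C + H/4 = 12 + 4/4 = 13.00 moles
Air moles = O2 / 0.2095 = 13.00 / 0.2095 = 62.05 moles air


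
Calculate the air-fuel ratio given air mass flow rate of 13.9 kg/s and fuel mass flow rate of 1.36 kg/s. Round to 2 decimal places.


AFR = m_air / m_fuel
AFR = 13.9 / 1.36 = 10.22


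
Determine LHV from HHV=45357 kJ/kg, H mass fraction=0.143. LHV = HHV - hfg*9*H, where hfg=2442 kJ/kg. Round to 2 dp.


LHV = HHV - hfg * 9 * H
Water correction = 2442 * 9 * 0.143 = 3142.854 kJ/kg
LHV = 45357 - 3142.854 = 42214.15 kJ/kg


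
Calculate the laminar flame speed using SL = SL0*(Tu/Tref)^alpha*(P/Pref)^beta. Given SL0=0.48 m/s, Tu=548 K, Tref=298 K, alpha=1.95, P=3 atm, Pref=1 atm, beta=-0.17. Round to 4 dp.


SL = SL0 * (Tu/Tref)^alpha * (P/Pref)^beta
T ratio = 548/298 = 1.83892617
(T ratio)^alpha = 1.83892617^1.95 = 3.280200
(P/Pref)^beta = 3^(-0.17) = 0.829639
SL = 0.48 * 3.280200 * 0.829639 = 1.3063 m/s


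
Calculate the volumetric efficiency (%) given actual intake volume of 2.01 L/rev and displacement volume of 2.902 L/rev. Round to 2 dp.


eta_v = (V_actual / V_disp) * 100
Ratio = 2.01 / 2.902 = 0.6926
eta_v = 0.6926 * 100 = 69.26%


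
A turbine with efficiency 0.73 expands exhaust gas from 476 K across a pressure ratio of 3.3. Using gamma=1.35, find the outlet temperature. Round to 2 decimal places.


T_out = T_in * (1 - eta * (1 - PR^(-(gamma-1)/gamma)))
Exponent = -(1.35-1)/1.35 = -0.25925926
PR^exp = 3.3^(-0.25925926) = 0.73378775
Factor = 1 - 0.73*(1 - 0.73378775) = 0.80566506
T_out = 476 * 0.80566506 = 383.50 K


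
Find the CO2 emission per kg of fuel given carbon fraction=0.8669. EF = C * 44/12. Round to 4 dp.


EF = C_frac * (M_CO2 / M_C)
EF = 0.8669 * (44/12)
EF = 0.8669 * 3.666667 = 3.1786 kg_CO2/kg_fuel


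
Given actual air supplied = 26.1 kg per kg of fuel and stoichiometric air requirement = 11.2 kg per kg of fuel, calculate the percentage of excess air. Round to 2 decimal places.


Excess air = actual - stoichiometric = 26.1 - 11.2 = 14.90 kg/kg fuel
Excess air % = (excess / stoich) * 100 = (14.90 / 11.2) * 100 = 133.04%


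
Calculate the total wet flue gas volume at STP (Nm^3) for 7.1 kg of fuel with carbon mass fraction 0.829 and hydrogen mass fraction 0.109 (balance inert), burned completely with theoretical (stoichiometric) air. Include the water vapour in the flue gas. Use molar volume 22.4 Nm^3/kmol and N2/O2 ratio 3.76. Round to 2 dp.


Per kg fuel: CO2 = (C/12 kmol)*22.4 = (0.829/12)*22.4 = 1.54747 Nm^3
Per kg fuel: H2O = (H/2 kmol)*22.4 = (0.109/2)*22.4 = 1.22080 Nm^3
O2 needed per kg fuel = C/12 + H/4 = 0.829/12 + 0.109/4 = 0.09633333 kmol
Per kg fuel: N2 = O2*3.76*22.4 = 0.09633333*3.76*22.4 = 8.11358 Nm^3
Total per kg = 1.54747 + 1.22080 + 8.11358 = 10.88185 Nm^3
Total = 10.88185 * 7.1 = 77.26 Nm^3


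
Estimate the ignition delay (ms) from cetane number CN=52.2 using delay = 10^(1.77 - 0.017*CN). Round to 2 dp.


delay = 10^(1.77 - 0.017*CN)
Exponent = 1.77 - 0.017*52.2 = 0.8826
delay = 10^0.8826 = 7.63 ms


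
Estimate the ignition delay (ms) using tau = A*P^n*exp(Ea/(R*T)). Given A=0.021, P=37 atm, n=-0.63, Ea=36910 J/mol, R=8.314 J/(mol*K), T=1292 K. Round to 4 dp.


tau = A * P^n * exp(Ea/(R*T))
P^n = 37^(-0.63) = 0.10280942
Ea/(R*T) = 36910/(8.314*1292) = 3.436145
exp(Ea/(R*T)) = 31.066971
tau = 0.021 * 0.10280942 * 31.066971 = 0.0671 ms


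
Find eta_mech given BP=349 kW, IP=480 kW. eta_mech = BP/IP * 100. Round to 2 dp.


eta_mech = (BP / IP) * 100
Ratio = 349 / 480 = 0.7271
eta_mech = 0.7271 * 100 = 72.71%


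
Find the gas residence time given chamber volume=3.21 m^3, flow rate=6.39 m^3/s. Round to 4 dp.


tau = V / Q_flow
tau = 3.21 / 6.39 = 0.5023 s


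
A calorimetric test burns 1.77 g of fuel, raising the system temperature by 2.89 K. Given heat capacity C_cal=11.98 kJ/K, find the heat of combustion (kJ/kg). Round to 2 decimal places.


Hc = C_cal * delta_T / m_fuel
Q_released = 11.98 * 2.89 = 34.6222 kJ
m_fuel = 1.77 g = 1.77/1000 kg = 0.001770 kg
Hc = 34.6222 / 0.001770 = 19560.56 kJ/kg


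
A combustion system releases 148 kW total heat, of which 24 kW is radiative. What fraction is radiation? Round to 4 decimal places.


f_rad = Q_rad / Q_total
f_rad = 24 / 148 = 0.1622


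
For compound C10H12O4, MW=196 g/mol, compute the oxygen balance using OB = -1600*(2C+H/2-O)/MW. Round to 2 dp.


OB = -1600 * (2C + H/2 - O) / MW
Inner = 2*10 + 12/2 - 4 = 22.00
OB = -1600 * 22.00 / 196 = -179.59%


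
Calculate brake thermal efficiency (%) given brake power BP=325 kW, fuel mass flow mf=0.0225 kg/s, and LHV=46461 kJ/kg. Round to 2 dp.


eta_BTE = (BP / (mf * LHV)) * 100
Denominator = 0.0225 * 46461 = 1045.3725 kW
eta_BTE = (325 / 1045.3725) * 100 = 31.09%


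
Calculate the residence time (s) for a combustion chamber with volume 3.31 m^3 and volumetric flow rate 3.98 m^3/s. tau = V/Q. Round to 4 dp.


tau = V / Q_flow
tau = 3.31 / 3.98 = 0.8317 s


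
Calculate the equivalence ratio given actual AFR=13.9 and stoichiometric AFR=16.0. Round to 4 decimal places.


phi = AFR_stoich / AFR_actual
phi = 16.0 / 13.9 = 1.1511


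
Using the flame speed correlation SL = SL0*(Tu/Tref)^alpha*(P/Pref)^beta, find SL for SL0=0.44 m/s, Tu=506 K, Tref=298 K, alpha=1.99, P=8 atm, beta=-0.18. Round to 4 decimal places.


SL = SL0 * (Tu/Tref)^alpha * (P/Pref)^beta
T ratio = 506/298 = 1.69798658
(T ratio)^alpha = 1.69798658^1.99 = 2.867934
(P/Pref)^beta = 8^(-0.18) = 0.687771
SL = 0.44 * 2.867934 * 0.687771 = 0.8679 m/s


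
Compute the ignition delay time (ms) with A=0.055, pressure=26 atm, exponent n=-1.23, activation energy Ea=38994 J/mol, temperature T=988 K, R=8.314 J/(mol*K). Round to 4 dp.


tau = A * P^n * exp(Ea/(R*T))
P^n = 26^(-1.23) = 0.01817954
Ea/(R*T) = 38994/(8.314*988) = 4.747127
exp(Ea/(R*T)) = 115.252652
tau = 0.055 * 0.01817954 * 115.252652 = 0.1152 ms


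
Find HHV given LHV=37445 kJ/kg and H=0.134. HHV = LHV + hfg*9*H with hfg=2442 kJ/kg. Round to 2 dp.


HHV = LHV + hfg * 9 * H
Water addition = 2442 * 9 * 0.134 = 2945.052 kJ/kg
HHV = 37445 + 2945.052 = 40390.05 kJ/kg


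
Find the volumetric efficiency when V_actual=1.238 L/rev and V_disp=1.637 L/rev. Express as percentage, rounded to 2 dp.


eta_v = (V_actual / V_disp) * 100
Ratio = 1.238 / 1.637 = 0.7563
eta_v = 0.7563 * 100 = 75.63%


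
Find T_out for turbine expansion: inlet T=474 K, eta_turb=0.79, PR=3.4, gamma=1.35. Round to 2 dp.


T_out = T_in * (1 - eta * (1 - PR^(-(gamma-1)/gamma)))
Exponent = -(1.35-1)/1.35 = -0.25925926
PR^exp = 3.4^(-0.25925926) = 0.72813041
Factor = 1 - 0.79*(1 - 0.72813041) = 0.78522302
T_out = 474 * 0.78522302 = 372.20 K


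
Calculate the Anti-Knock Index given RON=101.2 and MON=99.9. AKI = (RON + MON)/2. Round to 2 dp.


AKI = (RON + MON) / 2
AKI = (101.2 + 99.9) / 2
AKI = 201.1 / 2 = 100.55


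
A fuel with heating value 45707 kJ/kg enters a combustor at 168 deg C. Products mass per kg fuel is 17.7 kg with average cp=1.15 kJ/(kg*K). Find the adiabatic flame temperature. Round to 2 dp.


T_ad = T_in + Hc / (m_p * cp)
Denominator = 17.7 * 1.15 = 20.3550
Temperature rise = 45707 / 20.3550 = 2245.49 K
T_ad = 168 + 2245.49 = 2413.49 deg C


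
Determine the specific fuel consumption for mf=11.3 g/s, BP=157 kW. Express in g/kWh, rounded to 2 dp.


SFC = (mf / BP) * 3600
Rate = 11.3 / 157 = 0.071975 g/(s*kW)
SFC = 0.071975 * 3600 = 259.11 g/kWh


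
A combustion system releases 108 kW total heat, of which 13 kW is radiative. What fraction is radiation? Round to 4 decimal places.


f_rad = Q_rad / Q_total
f_rad = 13 / 108 = 0.1204


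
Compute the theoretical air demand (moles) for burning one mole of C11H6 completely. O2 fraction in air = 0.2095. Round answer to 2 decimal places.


Balanced combustion: C11H6 + 12.5 O2 -> 11 CO2 + 3 H2O
O2 needed = C + H/4 = 11 + 6/4 = 12.50 moles
Air moles = O2 / 0.2095 = 12.50 / 0.2095 = 59.67 moles air


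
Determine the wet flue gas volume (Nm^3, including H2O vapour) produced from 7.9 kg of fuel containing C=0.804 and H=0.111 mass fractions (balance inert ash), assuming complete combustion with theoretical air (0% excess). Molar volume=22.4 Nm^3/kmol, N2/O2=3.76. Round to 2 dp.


Per kg fuel: CO2 = (C/12 kmol)*22.4 = (0.804/12)*22.4 = 1.50080 Nm^3
Per kg fuel: H2O = (H/2 kmol)*22.4 = (0.111/2)*22.4 = 1.24320 Nm^3
O2 needed per kg fuel = C/12 + H/4 = 0.804/12 + 0.111/4 = 0.09475000 kmol
Per kg fuel: N2 = O2*3.76*22.4 = 0.09475000*3.76*22.4 = 7.98022 Nm^3
Total per kg = 1.50080 + 1.24320 + 7.98022 = 10.72422 Nm^3
Total = 10.72422 * 7.9 = 84.72 Nm^3


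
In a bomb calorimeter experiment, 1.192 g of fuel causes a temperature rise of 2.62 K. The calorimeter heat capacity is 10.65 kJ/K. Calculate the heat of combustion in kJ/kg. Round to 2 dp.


Hc = C_cal * delta_T / m_fuel
Q_released = 10.65 * 2.62 = 27.9030 kJ
m_fuel = 1.192 g = 1.192/1000 kg = 0.001192 kg
Hc = 27.9030 / 0.001192 = 23408.56 kJ/kg


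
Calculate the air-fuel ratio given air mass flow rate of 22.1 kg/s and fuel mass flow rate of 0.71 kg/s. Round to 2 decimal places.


AFR = m_air / m_fuel
AFR = 22.1 / 0.71 = 31.13


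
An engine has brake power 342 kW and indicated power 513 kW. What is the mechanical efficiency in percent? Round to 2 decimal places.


eta_mech = (BP / IP) * 100
Ratio = 342 / 513 = 0.6667
eta_mech = 0.6667 * 100 = 66.67%


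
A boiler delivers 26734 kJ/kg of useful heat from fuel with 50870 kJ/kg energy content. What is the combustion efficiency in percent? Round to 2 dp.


Efficiency = (Q_useful / Q_fuel) * 100
Efficiency = (26734 / 50870) * 100
Efficiency = 0.5255 * 100 = 52.55%


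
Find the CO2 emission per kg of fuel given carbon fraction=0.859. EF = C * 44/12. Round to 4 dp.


EF = C_frac * (M_CO2 / M_C)
EF = 0.859 * (44/12)
EF = 0.859 * 3.666667 = 3.1497 kg_CO2/kg_fuel


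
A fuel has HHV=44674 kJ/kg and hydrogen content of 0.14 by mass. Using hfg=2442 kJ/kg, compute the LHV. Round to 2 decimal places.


LHV = HHV - hfg * 9 * H
Water correction = 2442 * 9 * 0.14 = 3076.920 kJ/kg
LHV = 44674 - 3076.920 = 41597.08 kJ/kg


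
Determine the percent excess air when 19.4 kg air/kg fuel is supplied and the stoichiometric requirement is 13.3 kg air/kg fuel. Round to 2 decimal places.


Excess air = actual - stoichiometric = 19.4 - 13.3 = 6.10 kg/kg fuel
Excess air % = (excess / stoich) * 100 = (6.10 / 13.3) * 100 = 45.86%


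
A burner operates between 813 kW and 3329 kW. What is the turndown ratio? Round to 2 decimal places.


TDR = Q_max / Q_min
TDR = 3329 / 813 = 4.09


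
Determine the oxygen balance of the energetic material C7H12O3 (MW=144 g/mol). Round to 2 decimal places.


OB = -1600 * (2C + H/2 - O) / MW
Inner = 2*7 + 12/2 - 3 = 17.00
OB = -1600 * 17.00 / 144 = -188.89%


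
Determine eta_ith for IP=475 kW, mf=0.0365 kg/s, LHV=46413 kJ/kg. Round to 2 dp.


eta_ith = (IP / (mf * LHV)) * 100
Denominator = 0.0365 * 46413 = 1694.0745 kW
eta_ith = (475 / 1694.0745) * 100 = 28.04%


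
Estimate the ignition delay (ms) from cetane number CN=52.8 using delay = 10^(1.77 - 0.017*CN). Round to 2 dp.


delay = 10^(1.77 - 0.017*CN)
Exponent = 1.77 - 0.017*52.8 = 0.8724
delay = 10^0.8724 = 7.45 ms


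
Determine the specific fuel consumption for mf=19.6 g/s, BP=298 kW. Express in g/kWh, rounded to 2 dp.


SFC = (mf / BP) * 3600
Rate = 19.6 / 298 = 0.065772 g/(s*kW)
SFC = 0.065772 * 3600 = 236.78 g/kWh


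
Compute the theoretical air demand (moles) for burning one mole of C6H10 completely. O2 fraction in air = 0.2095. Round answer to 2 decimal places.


Balanced combustion: C6H10 + 8.5 O2 -> 6 CO2 + 5 H2O
O2 needed = C + H/4 = 6 + 10/4 = 8.50 moles
Air moles = O2 / 0.2095 = 8.50 / 0.2095 = 40.57 moles air


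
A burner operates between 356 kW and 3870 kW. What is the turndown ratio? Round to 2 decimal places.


TDR = Q_max / Q_min
TDR = 3870 / 356 = 10.87


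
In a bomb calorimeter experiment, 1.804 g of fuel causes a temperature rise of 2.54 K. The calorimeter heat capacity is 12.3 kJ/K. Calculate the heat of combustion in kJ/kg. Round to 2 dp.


Hc = C_cal * delta_T / m_fuel
Q_released = 12.3 * 2.54 = 31.2420 kJ
m_fuel = 1.804 g = 1.804/1000 kg = 0.001804 kg
Hc = 31.2420 / 0.001804 = 17318.18 kJ/kg


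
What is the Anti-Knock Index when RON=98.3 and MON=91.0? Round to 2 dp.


AKI = (RON + MON) / 2
AKI = (98.3 + 91.0) / 2
AKI = 189.3 / 2 = 94.65


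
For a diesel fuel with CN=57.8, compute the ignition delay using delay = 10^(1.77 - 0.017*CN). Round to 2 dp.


delay = 10^(1.77 - 0.017*CN)
Exponent = 1.77 - 0.017*57.8 = 0.7874
delay = 10^0.7874 = 6.13 ms


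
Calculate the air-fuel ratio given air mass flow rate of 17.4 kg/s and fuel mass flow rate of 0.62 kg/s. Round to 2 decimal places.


AFR = m_air / m_fuel
AFR = 17.4 / 0.62 = 28.06


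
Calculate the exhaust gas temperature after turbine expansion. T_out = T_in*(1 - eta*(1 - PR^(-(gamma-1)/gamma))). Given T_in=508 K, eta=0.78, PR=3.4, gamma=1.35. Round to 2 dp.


T_out = T_in * (1 - eta * (1 - PR^(-(gamma-1)/gamma)))
Exponent = -(1.35-1)/1.35 = -0.25925926
PR^exp = 3.4^(-0.25925926) = 0.72813041
Factor = 1 - 0.78*(1 - 0.72813041) = 0.78794172
T_out = 508 * 0.78794172 = 400.27 K


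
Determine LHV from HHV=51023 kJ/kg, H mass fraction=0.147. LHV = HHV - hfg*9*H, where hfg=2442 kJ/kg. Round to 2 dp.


LHV = HHV - hfg * 9 * H
Water correction = 2442 * 9 * 0.147 = 3230.766 kJ/kg
LHV = 51023 - 3230.766 = 47792.23 kJ/kg


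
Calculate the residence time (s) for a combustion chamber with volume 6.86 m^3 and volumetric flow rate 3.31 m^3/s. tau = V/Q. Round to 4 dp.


tau = V / Q_flow
tau = 6.86 / 3.31 = 2.0725 s


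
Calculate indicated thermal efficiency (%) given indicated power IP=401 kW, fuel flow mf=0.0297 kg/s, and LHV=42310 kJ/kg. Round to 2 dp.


eta_ith = (IP / (mf * LHV)) * 100
Denominator = 0.0297 * 42310 = 1256.6070 kW
eta_ith = (401 / 1256.6070) * 100 = 31.91%


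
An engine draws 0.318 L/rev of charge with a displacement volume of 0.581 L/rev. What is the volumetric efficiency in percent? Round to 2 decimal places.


eta_v = (V_actual / V_disp) * 100
Ratio = 0.318 / 0.581 = 0.5473
eta_v = 0.5473 * 100 = 54.73%


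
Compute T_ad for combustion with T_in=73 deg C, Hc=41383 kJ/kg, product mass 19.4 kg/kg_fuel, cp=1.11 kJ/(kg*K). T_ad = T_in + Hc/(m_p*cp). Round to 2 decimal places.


T_ad = T_in + Hc / (m_p * cp)
Denominator = 19.4 * 1.11 = 21.5340
Temperature rise = 41383 / 21.5340 = 1921.75 K
T_ad = 73 + 1921.75 = 1994.75 deg C


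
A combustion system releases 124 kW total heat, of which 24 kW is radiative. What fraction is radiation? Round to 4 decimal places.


f_rad = Q_rad / Q_total
f_rad = 24 / 124 = 0.1935


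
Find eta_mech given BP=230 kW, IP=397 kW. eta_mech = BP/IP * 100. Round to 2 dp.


eta_mech = (BP / IP) * 100
Ratio = 230 / 397 = 0.5793
eta_mech = 0.5793 * 100 = 57.93%


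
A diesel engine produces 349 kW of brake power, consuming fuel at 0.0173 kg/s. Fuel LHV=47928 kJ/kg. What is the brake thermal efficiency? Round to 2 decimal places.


eta_BTE = (BP / (mf * LHV)) * 100
Denominator = 0.0173 * 47928 = 829.1544 kW
eta_BTE = (349 / 829.1544) * 100 = 42.09%


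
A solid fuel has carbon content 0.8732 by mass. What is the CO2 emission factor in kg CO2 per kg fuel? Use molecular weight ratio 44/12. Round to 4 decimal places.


EF = C_frac * (M_CO2 / M_C)
EF = 0.8732 * (44/12)
EF = 0.8732 * 3.666667 = 3.2017 kg_CO2/kg_fuel


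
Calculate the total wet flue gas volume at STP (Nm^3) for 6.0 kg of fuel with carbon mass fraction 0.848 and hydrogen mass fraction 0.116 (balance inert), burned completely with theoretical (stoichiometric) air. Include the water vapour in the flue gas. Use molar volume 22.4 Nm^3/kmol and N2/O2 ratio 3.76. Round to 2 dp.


Per kg fuel: CO2 = (C/12 kmol)*22.4 = (0.848/12)*22.4 = 1.58293 Nm^3
Per kg fuel: H2O = (H/2 kmol)*22.4 = (0.116/2)*22.4 = 1.29920 Nm^3
O2 needed per kg fuel = C/12 + H/4 = 0.848/12 + 0.116/4 = 0.09966667 kmol
Per kg fuel: N2 = O2*3.76*22.4 = 0.09966667*3.76*22.4 = 8.39433 Nm^3
Total per kg = 1.58293 + 1.29920 + 8.39433 = 11.27646 Nm^3
Total = 11.27646 * 6.0 = 67.66 Nm^3


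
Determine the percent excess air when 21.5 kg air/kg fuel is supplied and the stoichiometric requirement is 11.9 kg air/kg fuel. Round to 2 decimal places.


Excess air = actual - stoichiometric = 21.5 - 11.9 = 9.60 kg/kg fuel
Excess air % = (excess / stoich) * 100 = (9.60 / 11.9) * 100 = 80.67%


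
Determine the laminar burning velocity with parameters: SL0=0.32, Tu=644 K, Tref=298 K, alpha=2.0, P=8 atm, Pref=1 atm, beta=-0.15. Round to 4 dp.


SL = SL0 * (Tu/Tref)^alpha * (P/Pref)^beta
T ratio = 644/298 = 2.16107383
(T ratio)^alpha = 2.16107383^2.0 = 4.670240
(P/Pref)^beta = 8^(-0.15) = 0.732043
SL = 0.32 * 4.670240 * 0.732043 = 1.0940 m/s


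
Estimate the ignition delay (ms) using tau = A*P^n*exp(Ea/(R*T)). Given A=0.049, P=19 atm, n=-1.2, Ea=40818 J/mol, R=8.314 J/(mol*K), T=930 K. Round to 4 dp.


tau = A * P^n * exp(Ea/(R*T))
P^n = 19^(-1.2) = 0.02920759
Ea/(R*T) = 40818/(8.314*930) = 5.279086
exp(Ea/(R*T)) = 196.190512
tau = 0.049 * 0.02920759 * 196.190512 = 0.2808 ms


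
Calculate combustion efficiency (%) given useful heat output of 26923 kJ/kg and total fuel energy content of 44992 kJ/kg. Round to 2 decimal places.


Efficiency = (Q_useful / Q_fuel) * 100
Efficiency = (26923 / 44992) * 100
Efficiency = 0.5984 * 100 = 59.84%


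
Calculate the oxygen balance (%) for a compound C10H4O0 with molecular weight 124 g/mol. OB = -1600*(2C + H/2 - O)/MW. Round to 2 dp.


OB = -1600 * (2C + H/2 - O) / MW
Inner = 2*10 + 4/2 - 0 = 22.00
OB = -1600 * 22.00 / 124 = -283.87%


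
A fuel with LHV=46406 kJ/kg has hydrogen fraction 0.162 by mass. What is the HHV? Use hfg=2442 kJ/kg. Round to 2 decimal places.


HHV = LHV + hfg * 9 * H
Water addition = 2442 * 9 * 0.162 = 3560.436 kJ/kg
HHV = 46406 + 3560.436 = 49966.44 kJ/kg


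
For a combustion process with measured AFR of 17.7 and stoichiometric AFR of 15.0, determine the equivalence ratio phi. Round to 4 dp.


phi = AFR_stoich / AFR_actual
phi = 15.0 / 17.7 = 0.8475


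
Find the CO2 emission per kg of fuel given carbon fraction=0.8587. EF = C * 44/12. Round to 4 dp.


EF = C_frac * (M_CO2 / M_C)
EF = 0.8587 * (44/12)
EF = 0.8587 * 3.666667 = 3.1486 kg_CO2/kg_fuel


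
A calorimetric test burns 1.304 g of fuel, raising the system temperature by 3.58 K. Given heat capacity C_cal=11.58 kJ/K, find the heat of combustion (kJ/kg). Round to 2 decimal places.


Hc = C_cal * delta_T / m_fuel
Q_released = 11.58 * 3.58 = 41.4564 kJ
m_fuel = 1.304 g = 1.304/1000 kg = 0.001304 kg
Hc = 41.4564 / 0.001304 = 31791.72 kJ/kg


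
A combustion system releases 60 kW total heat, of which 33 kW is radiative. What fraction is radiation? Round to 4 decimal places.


f_rad = Q_rad / Q_total
f_rad = 33 / 60 = 0.5500


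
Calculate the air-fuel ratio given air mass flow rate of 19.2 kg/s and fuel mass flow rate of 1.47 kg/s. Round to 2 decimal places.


AFR = m_air / m_fuel
AFR = 19.2 / 1.47 = 13.06


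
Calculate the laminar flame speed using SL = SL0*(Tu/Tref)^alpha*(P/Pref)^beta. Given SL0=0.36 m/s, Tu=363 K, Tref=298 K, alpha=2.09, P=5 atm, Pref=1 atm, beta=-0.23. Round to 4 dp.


SL = SL0 * (Tu/Tref)^alpha * (P/Pref)^beta
T ratio = 363/298 = 1.21812081
(T ratio)^alpha = 1.21812081^2.09 = 1.510403
(P/Pref)^beta = 5^(-0.23) = 0.690616
SL = 0.36 * 1.510403 * 0.690616 = 0.3755 m/s


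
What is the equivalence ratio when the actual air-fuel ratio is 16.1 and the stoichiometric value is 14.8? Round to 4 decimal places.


phi = AFR_stoich / AFR_actual
phi = 14.8 / 16.1 = 0.9193


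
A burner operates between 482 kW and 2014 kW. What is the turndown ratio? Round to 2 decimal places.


TDR = Q_max / Q_min
TDR = 2014 / 482 = 4.18


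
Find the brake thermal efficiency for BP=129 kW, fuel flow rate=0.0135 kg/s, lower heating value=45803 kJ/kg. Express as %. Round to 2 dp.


eta_BTE = (BP / (mf * LHV)) * 100
Denominator = 0.0135 * 45803 = 618.3405 kW
eta_BTE = (129 / 618.3405) * 100 = 20.86%


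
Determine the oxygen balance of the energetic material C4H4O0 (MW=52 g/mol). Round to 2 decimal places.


OB = -1600 * (2C + H/2 - O) / MW
Inner = 2*4 + 4/2 - 0 = 10.00
OB = -1600 * 10.00 / 52 = -307.69%


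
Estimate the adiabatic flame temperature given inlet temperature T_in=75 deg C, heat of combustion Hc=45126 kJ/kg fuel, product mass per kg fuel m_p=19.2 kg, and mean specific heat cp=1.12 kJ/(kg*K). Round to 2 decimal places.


T_ad = T_in + Hc / (m_p * cp)
Denominator = 19.2 * 1.12 = 21.5040
Temperature rise = 45126 / 21.5040 = 2098.49 K
T_ad = 75 + 2098.49 = 2173.49 deg C


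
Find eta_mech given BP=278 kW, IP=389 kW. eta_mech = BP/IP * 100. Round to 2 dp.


eta_mech = (BP / IP) * 100
Ratio = 278 / 389 = 0.7147
eta_mech = 0.7147 * 100 = 71.47%


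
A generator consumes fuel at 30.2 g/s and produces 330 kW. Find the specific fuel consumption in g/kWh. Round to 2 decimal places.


SFC = (mf / BP) * 3600
Rate = 30.2 / 330 = 0.091515 g/(s*kW)
SFC = 0.091515 * 3600 = 329.45 g/kWh


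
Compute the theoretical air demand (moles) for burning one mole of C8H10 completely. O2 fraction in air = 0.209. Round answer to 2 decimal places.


Balanced combustion: C8H10 + 10.5 O2 -> 8 CO2 + 5 H2O
O2 needed = C + H/4 = 8 + 10/4 = 10.50 moles
Air moles = O2 / 0.209 = 10.50 / 0.209 = 50.24 moles air


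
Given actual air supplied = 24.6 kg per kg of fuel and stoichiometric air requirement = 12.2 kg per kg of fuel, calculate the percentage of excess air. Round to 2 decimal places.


Excess air = actual - stoichiometric = 24.6 - 12.2 = 12.40 kg/kg fuel
Excess air % = (excess / stoich) * 100 = (12.40 / 12.2) * 100 = 101.64%


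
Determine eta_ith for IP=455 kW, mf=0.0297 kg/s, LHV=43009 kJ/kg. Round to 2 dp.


eta_ith = (IP / (mf * LHV)) * 100
Denominator = 0.0297 * 43009 = 1277.3673 kW
eta_ith = (455 / 1277.3673) * 100 = 35.62%


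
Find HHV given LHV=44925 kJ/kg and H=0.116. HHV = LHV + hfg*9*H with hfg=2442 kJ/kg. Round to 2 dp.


HHV = LHV + hfg * 9 * H
Water addition = 2442 * 9 * 0.116 = 2549.448 kJ/kg
HHV = 44925 + 2549.448 = 47474.45 kJ/kg


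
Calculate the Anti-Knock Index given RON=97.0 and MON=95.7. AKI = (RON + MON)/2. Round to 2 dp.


AKI = (RON + MON) / 2
AKI = (97.0 + 95.7) / 2
AKI = 192.7 / 2 = 96.35


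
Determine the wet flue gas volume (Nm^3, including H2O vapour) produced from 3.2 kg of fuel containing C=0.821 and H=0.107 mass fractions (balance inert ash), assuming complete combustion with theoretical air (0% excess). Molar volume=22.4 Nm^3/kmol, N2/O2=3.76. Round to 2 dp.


Per kg fuel: CO2 = (C/12 kmol)*22.4 = (0.821/12)*22.4 = 1.53253 Nm^3
Per kg fuel: H2O = (H/2 kmol)*22.4 = (0.107/2)*22.4 = 1.19840 Nm^3
O2 needed per kg fuel = C/12 + H/4 = 0.821/12 + 0.107/4 = 0.09516667 kmol
Per kg fuel: N2 = O2*3.76*22.4 = 0.09516667*3.76*22.4 = 8.01532 Nm^3
Total per kg = 1.53253 + 1.19840 + 8.01532 = 10.74625 Nm^3
Total = 10.74625 * 3.2 = 34.39 Nm^3


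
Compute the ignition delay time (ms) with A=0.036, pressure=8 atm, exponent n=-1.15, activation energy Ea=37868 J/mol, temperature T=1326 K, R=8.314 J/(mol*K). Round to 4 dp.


tau = A * P^n * exp(Ea/(R*T))
P^n = 8^(-1.15) = 0.09150536
Ea/(R*T) = 37868/(8.314*1326) = 3.434937
exp(Ea/(R*T)) = 31.029469
tau = 0.036 * 0.09150536 * 31.029469 = 0.1022 ms


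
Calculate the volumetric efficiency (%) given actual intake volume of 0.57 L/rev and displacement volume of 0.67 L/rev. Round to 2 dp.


eta_v = (V_actual / V_disp) * 100
Ratio = 0.57 / 0.67 = 0.8507
eta_v = 0.8507 * 100 = 85.07%


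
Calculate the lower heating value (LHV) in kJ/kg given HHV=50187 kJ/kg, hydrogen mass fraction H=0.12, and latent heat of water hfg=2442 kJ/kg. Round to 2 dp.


LHV = HHV - hfg * 9 * H
Water correction = 2442 * 9 * 0.12 = 2637.360 kJ/kg
LHV = 50187 - 2637.360 = 47549.64 kJ/kg


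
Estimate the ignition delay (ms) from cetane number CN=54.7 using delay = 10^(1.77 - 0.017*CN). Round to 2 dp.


delay = 10^(1.77 - 0.017*CN)
Exponent = 1.77 - 0.017*54.7 = 0.8401
delay = 10^0.8401 = 6.92 ms


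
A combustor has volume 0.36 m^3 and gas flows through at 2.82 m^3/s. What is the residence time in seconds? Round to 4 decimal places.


tau = V / Q_flow
tau = 0.36 / 2.82 = 0.1277 s


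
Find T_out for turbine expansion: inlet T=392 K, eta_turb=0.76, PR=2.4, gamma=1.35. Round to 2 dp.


T_out = T_in * (1 - eta * (1 - PR^(-(gamma-1)/gamma)))
Exponent = -(1.35-1)/1.35 = -0.25925926
PR^exp = 2.4^(-0.25925926) = 0.79694200
Factor = 1 - 0.76*(1 - 0.79694200) = 0.84567592
T_out = 392 * 0.84567592 = 331.50 K


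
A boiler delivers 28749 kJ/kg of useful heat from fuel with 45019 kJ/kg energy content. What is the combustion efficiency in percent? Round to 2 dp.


Efficiency = (Q_useful / Q_fuel) * 100
Efficiency = (28749 / 45019) * 100
Efficiency = 0.6386 * 100 = 63.86%


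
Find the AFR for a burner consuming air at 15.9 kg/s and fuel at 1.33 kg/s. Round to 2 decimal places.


AFR = m_air / m_fuel
AFR = 15.9 / 1.33 = 11.95


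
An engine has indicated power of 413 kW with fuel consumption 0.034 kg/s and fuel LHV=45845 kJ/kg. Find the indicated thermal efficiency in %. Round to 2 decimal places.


eta_ith = (IP / (mf * LHV)) * 100
Denominator = 0.034 * 45845 = 1558.7300 kW
eta_ith = (413 / 1558.7300) * 100 = 26.50%


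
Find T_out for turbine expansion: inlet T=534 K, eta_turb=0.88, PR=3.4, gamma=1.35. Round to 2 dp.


T_out = T_in * (1 - eta * (1 - PR^(-(gamma-1)/gamma)))
Exponent = -(1.35-1)/1.35 = -0.25925926
PR^exp = 3.4^(-0.25925926) = 0.72813041
Factor = 1 - 0.88*(1 - 0.72813041) = 0.76075476
T_out = 534 * 0.76075476 = 406.24 K


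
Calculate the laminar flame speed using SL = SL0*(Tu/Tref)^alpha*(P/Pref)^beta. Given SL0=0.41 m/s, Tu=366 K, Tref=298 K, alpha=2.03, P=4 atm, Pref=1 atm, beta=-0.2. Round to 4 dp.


SL = SL0 * (Tu/Tref)^alpha * (P/Pref)^beta
T ratio = 366/298 = 1.22818792
(T ratio)^alpha = 1.22818792^2.03 = 1.517776
(P/Pref)^beta = 4^(-0.2) = 0.757858
SL = 0.41 * 1.517776 * 0.757858 = 0.4716 m/s


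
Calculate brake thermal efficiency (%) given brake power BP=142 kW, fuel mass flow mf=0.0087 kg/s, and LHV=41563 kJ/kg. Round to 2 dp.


eta_BTE = (BP / (mf * LHV)) * 100
Denominator = 0.0087 * 41563 = 361.5981 kW
eta_BTE = (142 / 361.5981) * 100 = 39.27%


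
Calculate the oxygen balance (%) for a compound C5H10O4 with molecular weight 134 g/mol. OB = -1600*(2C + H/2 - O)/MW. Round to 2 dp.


OB = -1600 * (2C + H/2 - O) / MW
Inner = 2*5 + 10/2 - 4 = 11.00
OB = -1600 * 11.00 / 134 = -131.34%


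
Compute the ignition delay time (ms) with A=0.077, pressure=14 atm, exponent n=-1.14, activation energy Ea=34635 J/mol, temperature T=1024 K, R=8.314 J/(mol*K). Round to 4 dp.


tau = A * P^n * exp(Ea/(R*T))
P^n = 14^(-1.14) = 0.04936442
Ea/(R*T) = 34635/(8.314*1024) = 4.068227
exp(Ea/(R*T)) = 58.453254
tau = 0.077 * 0.04936442 * 58.453254 = 0.2222 ms


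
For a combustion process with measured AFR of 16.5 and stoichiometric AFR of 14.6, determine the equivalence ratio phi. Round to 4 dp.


phi = AFR_stoich / AFR_actual
phi = 14.6 / 16.5 = 0.8848


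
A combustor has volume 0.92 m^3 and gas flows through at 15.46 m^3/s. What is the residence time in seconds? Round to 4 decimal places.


tau = V / Q_flow
tau = 0.92 / 15.46 = 0.0595 s


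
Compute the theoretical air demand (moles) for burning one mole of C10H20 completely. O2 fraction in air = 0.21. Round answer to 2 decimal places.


Balanced combustion: C10H20 + 15 O2 -> 10 CO2 + 10 H2O
O2 needed = C + H/4 = 10 + 20/4 = 15.00 moles
Air moles = O2 / 0.21 = 15.00 / 0.21 = 71.43 moles air


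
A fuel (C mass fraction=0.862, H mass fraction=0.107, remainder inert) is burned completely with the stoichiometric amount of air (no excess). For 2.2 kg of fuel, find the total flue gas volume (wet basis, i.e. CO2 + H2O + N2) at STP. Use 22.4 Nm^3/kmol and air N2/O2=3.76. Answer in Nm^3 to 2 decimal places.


Per kg fuel: CO2 = (C/12 kmol)*22.4 = (0.862/12)*22.4 = 1.60907 Nm^3
Per kg fuel: H2O = (H/2 kmol)*22.4 = (0.107/2)*22.4 = 1.19840 Nm^3
O2 needed per kg fuel = C/12 + H/4 = 0.862/12 + 0.107/4 = 0.09858333 kmol
Per kg fuel: N2 = O2*3.76*22.4 = 0.09858333*3.76*22.4 = 8.30308 Nm^3
Total per kg = 1.60907 + 1.19840 + 8.30308 = 11.11055 Nm^3
Total = 11.11055 * 2.2 = 24.44 Nm^3


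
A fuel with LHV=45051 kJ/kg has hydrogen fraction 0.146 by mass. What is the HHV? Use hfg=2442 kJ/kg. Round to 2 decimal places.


HHV = LHV + hfg * 9 * H
Water addition = 2442 * 9 * 0.146 = 3208.788 kJ/kg
HHV = 45051 + 3208.788 = 48259.79 kJ/kg


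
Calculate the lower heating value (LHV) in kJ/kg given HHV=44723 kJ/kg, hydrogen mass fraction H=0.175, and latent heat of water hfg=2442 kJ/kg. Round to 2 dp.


LHV = HHV - hfg * 9 * H
Water correction = 2442 * 9 * 0.175 = 3846.150 kJ/kg
LHV = 44723 - 3846.150 = 40876.85 kJ/kg


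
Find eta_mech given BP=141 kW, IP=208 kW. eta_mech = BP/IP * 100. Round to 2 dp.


eta_mech = (BP / IP) * 100
Ratio = 141 / 208 = 0.6779
eta_mech = 0.6779 * 100 = 67.79%


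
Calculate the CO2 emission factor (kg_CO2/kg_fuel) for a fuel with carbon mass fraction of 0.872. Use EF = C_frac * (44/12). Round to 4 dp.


EF = C_frac * (M_CO2 / M_C)
EF = 0.872 * (44/12)
EF = 0.872 * 3.666667 = 3.1973 kg_CO2/kg_fuel


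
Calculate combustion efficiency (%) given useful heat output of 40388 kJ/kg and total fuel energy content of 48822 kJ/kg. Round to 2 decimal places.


Efficiency = (Q_useful / Q_fuel) * 100
Efficiency = (40388 / 48822) * 100
Efficiency = 0.8273 * 100 = 82.73%


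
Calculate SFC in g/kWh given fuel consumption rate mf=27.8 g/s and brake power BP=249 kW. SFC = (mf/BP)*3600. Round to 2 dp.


SFC = (mf / BP) * 3600
Rate = 27.8 / 249 = 0.111647 g/(s*kW)
SFC = 0.111647 * 3600 = 401.93 g/kWh


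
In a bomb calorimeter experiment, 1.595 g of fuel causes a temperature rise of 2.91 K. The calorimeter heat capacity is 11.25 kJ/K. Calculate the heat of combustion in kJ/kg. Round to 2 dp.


Hc = C_cal * delta_T / m_fuel
Q_released = 11.25 * 2.91 = 32.7375 kJ
m_fuel = 1.595 g = 1.595/1000 kg = 0.001595 kg
Hc = 32.7375 / 0.001595 = 20525.08 kJ/kg


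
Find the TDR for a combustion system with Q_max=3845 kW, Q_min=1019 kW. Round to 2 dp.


TDR = Q_max / Q_min
TDR = 3845 / 1019 = 3.77


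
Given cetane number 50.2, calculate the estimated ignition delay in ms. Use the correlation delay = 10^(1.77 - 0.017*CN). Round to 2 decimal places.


delay = 10^(1.77 - 0.017*CN)
Exponent = 1.77 - 0.017*50.2 = 0.9166
delay = 10^0.9166 = 8.25 ms


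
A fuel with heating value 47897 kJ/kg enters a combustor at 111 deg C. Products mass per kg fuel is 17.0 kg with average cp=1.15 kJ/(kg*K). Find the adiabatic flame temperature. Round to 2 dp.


T_ad = T_in + Hc / (m_p * cp)
Denominator = 17.0 * 1.15 = 19.5500
Temperature rise = 47897 / 19.5500 = 2449.97 K
T_ad = 111 + 2449.97 = 2560.97 deg C


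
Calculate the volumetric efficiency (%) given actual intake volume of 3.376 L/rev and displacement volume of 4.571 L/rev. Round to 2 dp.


eta_v = (V_actual / V_disp) * 100
Ratio = 3.376 / 4.571 = 0.7386
eta_v = 0.7386 * 100 = 73.86%


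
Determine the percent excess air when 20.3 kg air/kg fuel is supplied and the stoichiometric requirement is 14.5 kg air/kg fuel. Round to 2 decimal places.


Excess air = actual - stoichiometric = 20.3 - 14.5 = 5.80 kg/kg fuel
Excess air % = (excess / stoich) * 100 = (5.80 / 14.5) * 100 = 40.00%


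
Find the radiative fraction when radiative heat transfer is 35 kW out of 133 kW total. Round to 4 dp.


f_rad = Q_rad / Q_total
f_rad = 35 / 133 = 0.2632


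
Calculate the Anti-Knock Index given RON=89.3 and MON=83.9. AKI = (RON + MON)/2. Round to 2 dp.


AKI = (RON + MON) / 2
AKI = (89.3 + 83.9) / 2
AKI = 173.2 / 2 = 86.60


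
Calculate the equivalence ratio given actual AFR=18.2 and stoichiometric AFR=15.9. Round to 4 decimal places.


phi = AFR_stoich / AFR_actual
phi = 15.9 / 18.2 = 0.8736


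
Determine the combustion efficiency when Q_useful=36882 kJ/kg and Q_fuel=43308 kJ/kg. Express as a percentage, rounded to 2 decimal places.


Efficiency = (Q_useful / Q_fuel) * 100
Efficiency = (36882 / 43308) * 100
Efficiency = 0.8516 * 100 = 85.16%


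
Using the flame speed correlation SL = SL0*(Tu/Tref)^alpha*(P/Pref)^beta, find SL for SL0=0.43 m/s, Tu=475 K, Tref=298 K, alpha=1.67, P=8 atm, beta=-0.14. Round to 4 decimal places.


SL = SL0 * (Tu/Tref)^alpha * (P/Pref)^beta
T ratio = 475/298 = 1.59395973
(T ratio)^alpha = 1.59395973^1.67 = 2.178398
(P/Pref)^beta = 8^(-0.14) = 0.747425
SL = 0.43 * 2.178398 * 0.747425 = 0.7001 m/s


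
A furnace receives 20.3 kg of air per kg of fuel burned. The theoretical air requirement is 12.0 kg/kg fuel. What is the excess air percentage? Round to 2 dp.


Excess air = actual - stoichiometric = 20.3 - 12.0 = 8.30 kg/kg fuel
Excess air % = (excess / stoich) * 100 = (8.30 / 12.0) * 100 = 69.17%


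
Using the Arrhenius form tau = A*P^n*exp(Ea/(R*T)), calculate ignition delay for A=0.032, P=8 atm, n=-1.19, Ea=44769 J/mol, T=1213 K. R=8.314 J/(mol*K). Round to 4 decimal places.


tau = A * P^n * exp(Ea/(R*T))
P^n = 8^(-1.19) = 0.08420210
Ea/(R*T) = 44769/(8.314*1213) = 4.439219
exp(Ea/(R*T)) = 84.708760
tau = 0.032 * 0.08420210 * 84.708760 = 0.2282 ms


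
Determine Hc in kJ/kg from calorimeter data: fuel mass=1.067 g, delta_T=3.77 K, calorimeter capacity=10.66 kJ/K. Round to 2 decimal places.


Hc = C_cal * delta_T / m_fuel
Q_released = 10.66 * 3.77 = 40.1882 kJ
m_fuel = 1.067 g = 1.067/1000 kg = 0.001067 kg
Hc = 40.1882 / 0.001067 = 37664.67 kJ/kg


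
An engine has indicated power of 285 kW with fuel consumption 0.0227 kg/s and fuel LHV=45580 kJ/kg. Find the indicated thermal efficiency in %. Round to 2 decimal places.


eta_ith = (IP / (mf * LHV)) * 100
Denominator = 0.0227 * 45580 = 1034.6660 kW
eta_ith = (285 / 1034.6660) * 100 = 27.55%


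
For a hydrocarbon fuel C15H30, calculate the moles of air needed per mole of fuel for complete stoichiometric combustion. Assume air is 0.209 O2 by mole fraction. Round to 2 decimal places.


Balanced combustion: C15H30 + 22.5 O2 -> 15 CO2 + 15 H2O
O2 needed = C + H/4 = 15 + 30/4 = 22.50 moles
Air moles = O2 / 0.209 = 22.50 / 0.209 = 107.66 moles air


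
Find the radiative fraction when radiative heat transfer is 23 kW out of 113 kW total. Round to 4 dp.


f_rad = Q_rad / Q_total
f_rad = 23 / 113 = 0.2035


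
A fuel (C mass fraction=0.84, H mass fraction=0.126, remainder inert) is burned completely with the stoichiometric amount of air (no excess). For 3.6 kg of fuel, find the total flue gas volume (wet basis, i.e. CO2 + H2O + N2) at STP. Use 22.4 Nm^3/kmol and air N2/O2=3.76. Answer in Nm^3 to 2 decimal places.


Per kg fuel: CO2 = (C/12 kmol)*22.4 = (0.84/12)*22.4 = 1.56800 Nm^3
Per kg fuel: H2O = (H/2 kmol)*22.4 = (0.126/2)*22.4 = 1.41120 Nm^3
O2 needed per kg fuel = C/12 + H/4 = 0.84/12 + 0.126/4 = 0.10150000 kmol
Per kg fuel: N2 = O2*3.76*22.4 = 0.10150000*3.76*22.4 = 8.54874 Nm^3
Total per kg = 1.56800 + 1.41120 + 8.54874 = 11.52794 Nm^3
Total = 11.52794 * 3.6 = 41.50 Nm^3


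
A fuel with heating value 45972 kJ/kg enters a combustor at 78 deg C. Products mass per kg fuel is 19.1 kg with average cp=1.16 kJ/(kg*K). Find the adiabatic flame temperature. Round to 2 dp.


T_ad = T_in + Hc / (m_p * cp)
Denominator = 19.1 * 1.16 = 22.1560
Temperature rise = 45972 / 22.1560 = 2074.92 K
T_ad = 78 + 2074.92 = 2152.92 deg C


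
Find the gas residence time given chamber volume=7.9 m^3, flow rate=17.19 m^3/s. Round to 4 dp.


tau = V / Q_flow
tau = 7.9 / 17.19 = 0.4596 s


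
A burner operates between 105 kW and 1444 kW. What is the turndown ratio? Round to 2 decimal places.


TDR = Q_max / Q_min
TDR = 1444 / 105 = 13.75


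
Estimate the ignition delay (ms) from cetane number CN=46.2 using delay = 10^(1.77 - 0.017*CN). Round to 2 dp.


delay = 10^(1.77 - 0.017*CN)
Exponent = 1.77 - 0.017*46.2 = 0.9846
delay = 10^0.9846 = 9.65 ms


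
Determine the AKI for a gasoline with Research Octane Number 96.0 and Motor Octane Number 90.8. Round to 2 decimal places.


AKI = (RON + MON) / 2
AKI = (96.0 + 90.8) / 2
AKI = 186.8 / 2 = 93.40


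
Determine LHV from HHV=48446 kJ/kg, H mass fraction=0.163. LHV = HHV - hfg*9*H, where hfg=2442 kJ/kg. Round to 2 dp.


LHV = HHV - hfg * 9 * H
Water correction = 2442 * 9 * 0.163 = 3582.414 kJ/kg
LHV = 48446 - 3582.414 = 44863.59 kJ/kg


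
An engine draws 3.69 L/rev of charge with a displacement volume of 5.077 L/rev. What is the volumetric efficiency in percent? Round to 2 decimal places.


eta_v = (V_actual / V_disp) * 100
Ratio = 3.69 / 5.077 = 0.7268
eta_v = 0.7268 * 100 = 72.68%


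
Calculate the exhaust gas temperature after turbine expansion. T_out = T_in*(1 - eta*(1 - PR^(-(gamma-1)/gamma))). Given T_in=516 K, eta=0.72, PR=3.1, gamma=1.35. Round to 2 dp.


T_out = T_in * (1 - eta * (1 - PR^(-(gamma-1)/gamma)))
Exponent = -(1.35-1)/1.35 = -0.25925926
PR^exp = 3.1^(-0.25925926) = 0.74577862
Factor = 1 - 0.72*(1 - 0.74577862) = 0.81696061
T_out = 516 * 0.81696061 = 421.55 K


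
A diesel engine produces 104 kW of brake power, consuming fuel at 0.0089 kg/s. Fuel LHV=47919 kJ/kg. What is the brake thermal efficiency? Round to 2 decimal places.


eta_BTE = (BP / (mf * LHV)) * 100
Denominator = 0.0089 * 47919 = 426.4791 kW
eta_BTE = (104 / 426.4791) * 100 = 24.39%
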